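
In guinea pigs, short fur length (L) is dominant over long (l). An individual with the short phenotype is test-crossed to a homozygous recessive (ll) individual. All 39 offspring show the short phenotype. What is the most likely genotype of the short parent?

Test cross: ? × ll
All offspring are short.
If the unknown parent were heterozygous (Ll), about half of 39 offspring would be long; none are. The unknown parent is most likely homozygous dominant (LL).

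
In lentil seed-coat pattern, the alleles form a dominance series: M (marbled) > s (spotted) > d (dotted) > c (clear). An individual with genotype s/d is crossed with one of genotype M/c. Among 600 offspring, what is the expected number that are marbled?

Cross: s/d × M/c
Allele dominance: M > s > d > c
Offspring genotypes: 1 M/s, 1 s/c, 1 M/d, 1 d/c
Phenotype counts: 2 marbled, 1 spotted, 1 dotted
marbled: 2 out of 4 → fraction 1/2
Expected count = 1/2 × 600 = 300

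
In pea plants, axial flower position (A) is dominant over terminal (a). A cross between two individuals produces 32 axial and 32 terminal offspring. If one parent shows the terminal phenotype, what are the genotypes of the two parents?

Observed offspring: 32 axial, 32 terminal
The observed ratio simplifies to 1:1. One parent shows terminal, so its genotype must be aa. A 1:1 offspring split requires the other parent to be heterozygous (Aa).
Parent genotypes: aa × Aa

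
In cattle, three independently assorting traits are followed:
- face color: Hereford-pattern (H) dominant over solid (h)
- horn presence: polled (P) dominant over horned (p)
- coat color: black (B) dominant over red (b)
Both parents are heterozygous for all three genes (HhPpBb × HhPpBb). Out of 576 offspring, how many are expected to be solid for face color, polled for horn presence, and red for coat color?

Trihybrid cross: HhPpBb × HhPpBb
Each trait segregates independently with a 3:1 phenotypic ratio, so each gene contributes 3/4 (dominant) or 1/4 (recessive).
Target: solid (face color), polled (horn presence), red (coat color)
Probability = product of independent per-trait probabilities
= 1/4 × 3/4 × 1/4 = 3/64
Expected count = 3/64 × 576 = 27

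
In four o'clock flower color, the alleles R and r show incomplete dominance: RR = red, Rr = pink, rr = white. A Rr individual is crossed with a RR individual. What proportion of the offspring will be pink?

Punnett square for Rr × RR:
Offspring genotypes: 2 RR, 2 Rr
Phenotype counts: 2 red, 2 pink
pink: 2 out of 4
Probability: 2/4 = 1/2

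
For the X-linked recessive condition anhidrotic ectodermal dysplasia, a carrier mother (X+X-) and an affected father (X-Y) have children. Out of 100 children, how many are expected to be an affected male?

Cross: X+X- × X-Y
Offspring: 1 X+X-, 1 X+Y, 1 X-X-, 1 X-Y
Probability of an affected male: 1/4
Expected count = 1/4 × 100 = 25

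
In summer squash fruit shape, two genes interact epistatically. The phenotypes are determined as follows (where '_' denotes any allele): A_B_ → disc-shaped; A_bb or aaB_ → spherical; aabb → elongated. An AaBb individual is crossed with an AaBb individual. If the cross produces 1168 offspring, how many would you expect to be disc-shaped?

Cross: AaBb × AaBb — consider each gene separately:
A gene: Aa × Aa → 1 AA, 2 Aa, 1 aa → 3 A_ : 1 aa (out of 4)
B gene: Bb × Bb → 1 BB, 2 Bb, 1 bb → 3 B_ : 1 bb (out of 4)
Genotype classes (out of 4 × 4 = 16): A_B_ = 3×3 = 9; A_bb = 3×1 = 3; aaB_ = 1×3 = 3; aabb = 1×1 = 1
Apply the phenotype rules: A_B_ (9) → disc-shaped; A_bb (3) + aaB_ (3) → spherical; aabb (1) → elongated
Phenotype counts (out of 16): 9 disc-shaped, 6 spherical, 1 elongated
disc-shaped: 9 out of 16 → fraction 9/16
Expected count = 9/16 × 1168 = 657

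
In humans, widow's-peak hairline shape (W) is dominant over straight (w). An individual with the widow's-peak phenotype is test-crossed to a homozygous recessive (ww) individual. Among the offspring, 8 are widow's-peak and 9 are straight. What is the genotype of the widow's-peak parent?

Test cross: ? × ww
Offspring: 8 widow's-peak, 9 straight — approximately 1:1.
A 1:1 ratio in a test cross indicates the unknown parent is heterozygous (Ww).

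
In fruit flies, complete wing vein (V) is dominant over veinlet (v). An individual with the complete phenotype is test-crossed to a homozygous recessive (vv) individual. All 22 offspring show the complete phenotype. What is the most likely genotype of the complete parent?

Test cross: ? × vv
All offspring are complete.
If the unknown parent were heterozygous (Vv), about half of 22 offspring would be veinlet; none are. The unknown parent is most likely homozygous dominant (VV).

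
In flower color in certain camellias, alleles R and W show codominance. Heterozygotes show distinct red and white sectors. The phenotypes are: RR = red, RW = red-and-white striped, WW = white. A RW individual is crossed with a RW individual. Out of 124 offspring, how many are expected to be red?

Punnett square for RW × RW:
Offspring genotypes: 1 RR, 2 RW, 1 WW
Phenotype counts: 1 red, 2 red-and-white striped, 1 white
red: 1 out of 4 → fraction 1/4
Expected count = 1/4 × 124 = 31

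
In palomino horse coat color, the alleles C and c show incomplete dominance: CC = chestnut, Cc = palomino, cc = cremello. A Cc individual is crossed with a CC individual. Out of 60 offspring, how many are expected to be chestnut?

Punnett square for Cc × CC:
Offspring genotypes: 2 CC, 2 Cc
Phenotype counts: 2 chestnut, 2 palomino
chestnut: 2 out of 4 → fraction 1/2
Expected count = 1/2 × 60 = 30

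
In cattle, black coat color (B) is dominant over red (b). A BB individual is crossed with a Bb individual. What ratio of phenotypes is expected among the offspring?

Punnett square for BB × Bb:
Offspring genotypes: 2 BB, 2 Bb
black: 4, red: 0
Ratio: all black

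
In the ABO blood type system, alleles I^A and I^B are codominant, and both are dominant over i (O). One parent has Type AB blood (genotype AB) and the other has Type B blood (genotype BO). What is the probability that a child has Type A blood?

Cross: AB × BO
Possible offspring genotypes: 1 AB, 1 AO, 1 BB, 1 BO
Blood type counts: 1 Type AB, 1 Type A, 2 Type B
Probability of Type A: 1/4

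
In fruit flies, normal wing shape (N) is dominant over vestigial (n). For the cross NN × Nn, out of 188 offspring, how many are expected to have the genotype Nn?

Punnett square for NN × Nn:
Offspring genotypes: 2 NN, 2 Nn
Total offspring: 4
Count with target: 2
Probability: 2/4 = 1/2
Expected count = 1/2 × 188 = 94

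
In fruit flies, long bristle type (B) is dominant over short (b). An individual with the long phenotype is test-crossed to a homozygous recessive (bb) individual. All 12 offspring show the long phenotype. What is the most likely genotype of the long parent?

Test cross: ? × bb
All offspring are long.
If the unknown parent were heterozygous (Bb), about half of 12 offspring would be short; none are. The unknown parent is most likely homozygous dominant (BB).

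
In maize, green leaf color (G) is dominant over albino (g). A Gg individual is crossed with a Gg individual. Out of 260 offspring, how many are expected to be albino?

Punnett square for Gg × Gg:
Offspring genotypes: 1 GG, 2 Gg, 1 gg
green: 3, albino: 1
albino: 1 out of 4 → fraction 1/4
Expected count = 1/4 × 260 = 65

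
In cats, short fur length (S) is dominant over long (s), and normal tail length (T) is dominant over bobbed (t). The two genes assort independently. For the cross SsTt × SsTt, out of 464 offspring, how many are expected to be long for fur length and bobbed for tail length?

Dihybrid cross SsTt × SsTt — consider each gene separately:
fur length: Ss × Ss → 1 SS, 2 Ss, 1 ss → 3 S_ : 1 ss (out of 4)
tail length: Tt × Tt → 1 TT, 2 Tt, 1 tt → 3 T_ : 1 tt (out of 4)
Looking for: long (ss) and bobbed (tt)
P(long) = 1/4, P(bobbed) = 1/4
P(both) = 1/4 × 1/4 = 1/16
Expected count = 1/16 × 464 = 29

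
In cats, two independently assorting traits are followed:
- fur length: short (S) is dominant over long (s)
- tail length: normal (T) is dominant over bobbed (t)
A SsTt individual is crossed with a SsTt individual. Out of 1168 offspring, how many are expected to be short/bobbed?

Dihybrid cross SsTt × SsTt — consider each gene separately:
fur length: Ss × Ss → 1 SS, 2 Ss, 1 ss → 3 S_ : 1 ss (out of 4)
tail length: Tt × Tt → 1 TT, 2 Tt, 1 tt → 3 T_ : 1 tt (out of 4)
Combine (counts out of 4 × 4 = 16): short/normal (S_T_) = 3×3 = 9; short/bobbed (S_tt) = 3×1 = 3; long/normal (ssT_) = 1×3 = 3; long/bobbed (sstt) = 1×1 = 1
Phenotype counts (out of 16): 9 short/normal, 3 short/bobbed, 3 long/normal, 1 long/bobbed
short/bobbed: 3 out of 16 → fraction 3/16
Expected count = 3/16 × 1168 = 219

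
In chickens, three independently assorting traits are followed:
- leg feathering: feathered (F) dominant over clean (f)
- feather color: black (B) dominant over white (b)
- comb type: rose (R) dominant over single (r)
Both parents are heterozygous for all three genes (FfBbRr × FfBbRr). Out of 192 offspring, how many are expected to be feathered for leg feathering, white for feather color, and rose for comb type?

Trihybrid cross: FfBbRr × FfBbRr
Each trait segregates independently with a 3:1 phenotypic ratio, so each gene contributes 3/4 (dominant) or 1/4 (recessive).
Target: feathered (leg feathering), white (feather color), rose (comb type)
Probability = product of independent per-trait probabilities
= 3/4 × 1/4 × 3/4 = 9/64
Expected count = 9/64 × 192 = 27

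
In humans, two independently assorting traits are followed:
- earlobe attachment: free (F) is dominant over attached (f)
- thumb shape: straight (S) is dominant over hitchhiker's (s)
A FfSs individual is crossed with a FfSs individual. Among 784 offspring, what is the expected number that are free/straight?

Dihybrid cross FfSs × FfSs — consider each gene separately:
earlobe attachment: Ff × Ff → 1 FF, 2 Ff, 1 ff → 3 F_ : 1 ff (out of 4)
thumb shape: Ss × Ss → 1 SS, 2 Ss, 1 ss → 3 S_ : 1 ss (out of 4)
Combine (counts out of 4 × 4 = 16): free/straight (F_S_) = 3×3 = 9; free/hitchhiker's (F_ss) = 3×1 = 3; attached/straight (ffS_) = 1×3 = 3; attached/hitchhiker's (ffss) = 1×1 = 1
Phenotype counts (out of 16): 9 free/straight, 3 free/hitchhiker's, 3 attached/straight, 1 attached/hitchhiker's
free/straight: 9 out of 16 → fraction 9/16
Expected count = 9/16 × 784 = 441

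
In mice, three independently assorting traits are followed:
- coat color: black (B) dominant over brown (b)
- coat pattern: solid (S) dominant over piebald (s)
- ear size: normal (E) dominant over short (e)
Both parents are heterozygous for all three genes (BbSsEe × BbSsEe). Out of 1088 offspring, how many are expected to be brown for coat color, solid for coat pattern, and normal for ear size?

Trihybrid cross: BbSsEe × BbSsEe
Each trait segregates independently with a 3:1 phenotypic ratio, so each gene contributes 3/4 (dominant) or 1/4 (recessive).
Target: brown (coat color), solid (coat pattern), normal (ear size)
Probability = product of independent per-trait probabilities
= 1/4 × 3/4 × 3/4 = 9/64
Expected count = 9/64 × 1088 = 153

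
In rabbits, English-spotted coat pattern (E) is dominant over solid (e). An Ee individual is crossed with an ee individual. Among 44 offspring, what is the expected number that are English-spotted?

Punnett square for Ee × ee:
Offspring genotypes: 2 Ee, 2 ee
English-spotted: 2, solid: 2
English-spotted: 2 out of 4 → fraction 1/2
Expected count = 1/2 × 44 = 22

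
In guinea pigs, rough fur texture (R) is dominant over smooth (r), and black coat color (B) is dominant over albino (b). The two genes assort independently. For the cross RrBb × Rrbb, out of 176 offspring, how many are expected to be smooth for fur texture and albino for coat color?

Dihybrid cross RrBb × Rrbb — consider each gene separately:
fur texture: Rr × Rr → 1 RR, 2 Rr, 1 rr → 3 R_ : 1 rr (out of 4)
coat color: Bb × bb → 2 Bb, 2 bb → 2 B_ : 2 bb (out of 4)
Looking for: smooth (rr) and albino (bb)
P(smooth) = 1/4, P(albino) = 2/4
P(both) = 1/4 × 2/4 = 2/16 = 1/8
Expected count = 1/8 × 176 = 22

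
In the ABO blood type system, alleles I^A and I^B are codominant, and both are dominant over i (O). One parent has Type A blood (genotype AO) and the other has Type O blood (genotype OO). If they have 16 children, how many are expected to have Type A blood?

Cross: AO × OO
Possible offspring genotypes: 2 AO, 2 OO
Blood type counts: 2 Type A, 2 Type O
Probability of Type A: 2/4 = 1/2
Expected count = 1/2 × 16 = 8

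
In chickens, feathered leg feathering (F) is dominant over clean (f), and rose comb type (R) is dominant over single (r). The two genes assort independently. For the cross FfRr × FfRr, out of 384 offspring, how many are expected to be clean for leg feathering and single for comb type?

Dihybrid cross FfRr × FfRr — consider each gene separately:
leg feathering: Ff × Ff → 1 FF, 2 Ff, 1 ff → 3 F_ : 1 ff (out of 4)
comb type: Rr × Rr → 1 RR, 2 Rr, 1 rr → 3 R_ : 1 rr (out of 4)
Looking for: clean (ff) and single (rr)
P(clean) = 1/4, P(single) = 1/4
P(both) = 1/4 × 1/4 = 1/16
Expected count = 1/16 × 384 = 24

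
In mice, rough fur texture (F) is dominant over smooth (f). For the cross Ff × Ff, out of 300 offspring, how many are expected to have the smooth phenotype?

Punnett square for Ff × Ff:
Offspring genotypes: 1 FF, 2 Ff, 1 ff
Total offspring: 4
Count with target: 1
Probability: 1/4
Expected count = 1/4 × 300 = 75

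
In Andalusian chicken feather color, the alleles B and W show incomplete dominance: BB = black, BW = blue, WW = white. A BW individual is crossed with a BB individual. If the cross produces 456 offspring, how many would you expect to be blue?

Punnett square for BW × BB:
Offspring genotypes: 2 BB, 2 BW
Phenotype counts: 2 black, 2 blue
blue: 2 out of 4 → fraction 1/2
Expected count = 1/2 × 456 = 228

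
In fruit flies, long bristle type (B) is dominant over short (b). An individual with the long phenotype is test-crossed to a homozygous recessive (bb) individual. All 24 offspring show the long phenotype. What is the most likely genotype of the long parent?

Test cross: ? × bb
All offspring are long.
If the unknown parent were heterozygous (Bb), about half of 24 offspring would be short; none are. The unknown parent is most likely homozygous dominant (BB).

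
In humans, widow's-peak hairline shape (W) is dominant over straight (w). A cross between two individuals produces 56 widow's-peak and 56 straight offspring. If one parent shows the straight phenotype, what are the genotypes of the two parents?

Observed offspring: 56 widow's-peak, 56 straight
The observed ratio simplifies to 1:1. One parent shows straight, so its genotype must be ww. A 1:1 offspring split requires the other parent to be heterozygous (Ww).
Parent genotypes: ww × Ww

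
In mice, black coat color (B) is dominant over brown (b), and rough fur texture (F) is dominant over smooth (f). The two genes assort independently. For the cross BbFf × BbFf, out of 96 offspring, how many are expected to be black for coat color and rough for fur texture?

Dihybrid cross BbFf × BbFf — consider each gene separately:
coat color: Bb × Bb → 1 BB, 2 Bb, 1 bb → 3 B_ : 1 bb (out of 4)
fur texture: Ff × Ff → 1 FF, 2 Ff, 1 ff → 3 F_ : 1 ff (out of 4)
Looking for: black (B_) and rough (F_)
P(black) = 3/4, P(rough) = 3/4
P(both) = 3/4 × 3/4 = 9/16
Expected count = 9/16 × 96 = 54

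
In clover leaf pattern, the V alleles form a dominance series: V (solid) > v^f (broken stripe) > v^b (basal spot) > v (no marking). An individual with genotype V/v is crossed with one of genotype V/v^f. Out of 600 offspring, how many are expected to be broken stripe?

Cross: V/v × V/v^f
Allele dominance: V > v^f > v^b > v
Offspring genotypes: 1 V/V, 1 V/v^f, 1 V/v, 1 v^f/v
Phenotype counts: 3 solid, 1 broken stripe
broken stripe: 1 out of 4 → fraction 1/4
Expected count = 1/4 × 600 = 150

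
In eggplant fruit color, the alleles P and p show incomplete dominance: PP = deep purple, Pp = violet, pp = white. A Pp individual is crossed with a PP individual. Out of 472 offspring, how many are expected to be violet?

Punnett square for Pp × PP:
Offspring genotypes: 2 PP, 2 Pp
Phenotype counts: 2 deep purple, 2 violet
violet: 2 out of 4 → fraction 1/2
Expected count = 1/2 × 472 = 236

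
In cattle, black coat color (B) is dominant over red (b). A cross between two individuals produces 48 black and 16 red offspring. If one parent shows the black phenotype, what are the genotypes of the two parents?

Observed offspring: 48 black, 16 red
The observed ratio simplifies to 3:1. Red (bb) offspring appear, so each parent must contribute one b allele. The parent stated to show black carries B, so it is Bb. The other parent is then either Bb or bb: Bb × bb would give a 1:1 split, whereas Bb × Bb gives 3:1 — matching the data. So both parents are heterozygous (Bb × Bb).
Parent genotypes: Bb × Bb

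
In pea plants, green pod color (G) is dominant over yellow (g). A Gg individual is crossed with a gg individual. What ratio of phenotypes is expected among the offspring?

Punnett square for Gg × gg:
Offspring genotypes: 2 Gg, 2 gg
green: 2, yellow: 2
Ratio: 1:1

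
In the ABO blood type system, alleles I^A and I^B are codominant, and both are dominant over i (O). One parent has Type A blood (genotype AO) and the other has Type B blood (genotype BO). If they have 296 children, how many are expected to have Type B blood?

Cross: AO × BO
Possible offspring genotypes: 1 AB, 1 AO, 1 BO, 1 OO
Blood type counts: 1 Type AB, 1 Type A, 1 Type B, 1 Type O
Probability of Type B: 1/4
Expected count = 1/4 × 296 = 74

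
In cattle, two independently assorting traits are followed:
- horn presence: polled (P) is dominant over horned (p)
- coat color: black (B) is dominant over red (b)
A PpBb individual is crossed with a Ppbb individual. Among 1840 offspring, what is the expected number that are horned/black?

Dihybrid cross PpBb × Ppbb — consider each gene separately:
horn presence: Pp × Pp → 1 PP, 2 Pp, 1 pp → 3 P_ : 1 pp (out of 4)
coat color: Bb × bb → 2 Bb, 2 bb → 2 B_ : 2 bb (out of 4)
Combine (counts out of 4 × 4 = 16): polled/black (P_B_) = 3×2 = 6; polled/red (P_bb) = 3×2 = 6; horned/black (ppB_) = 1×2 = 2; horned/red (ppbb) = 1×2 = 2
Phenotype counts (out of 16): 6 polled/black, 6 polled/red, 2 horned/black, 2 horned/red
horned/black: 2 out of 16 → fraction 1/8
Expected count = 1/8 × 1840 = 230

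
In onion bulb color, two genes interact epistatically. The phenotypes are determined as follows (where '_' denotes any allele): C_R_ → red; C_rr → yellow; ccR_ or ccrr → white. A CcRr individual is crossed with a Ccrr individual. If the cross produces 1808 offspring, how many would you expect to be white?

Cross: CcRr × Ccrr — consider each gene separately:
C gene: Cc × Cc → 1 CC, 2 Cc, 1 cc → 3 C_ : 1 cc (out of 4)
R gene: Rr × rr → 2 Rr, 2 rr → 2 R_ : 2 rr (out of 4)
Genotype classes (out of 4 × 4 = 16): C_R_ = 3×2 = 6; C_rr = 3×2 = 6; ccR_ = 1×2 = 2; ccrr = 1×2 = 2
Apply the phenotype rules: C_R_ (6) → red; C_rr (6) → yellow; ccR_ (2) + ccrr (2) → white
Phenotype counts (out of 16): 6 red, 6 yellow, 4 white
white: 4 out of 16 → fraction 1/4
Expected count = 1/4 × 1808 = 452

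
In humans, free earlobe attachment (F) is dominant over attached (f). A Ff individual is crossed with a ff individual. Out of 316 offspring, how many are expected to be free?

Punnett square for Ff × ff:
Offspring genotypes: 2 Ff, 2 ff
free: 2, attached: 2
free: 2 out of 4 → fraction 1/2
Expected count = 1/2 × 316 = 158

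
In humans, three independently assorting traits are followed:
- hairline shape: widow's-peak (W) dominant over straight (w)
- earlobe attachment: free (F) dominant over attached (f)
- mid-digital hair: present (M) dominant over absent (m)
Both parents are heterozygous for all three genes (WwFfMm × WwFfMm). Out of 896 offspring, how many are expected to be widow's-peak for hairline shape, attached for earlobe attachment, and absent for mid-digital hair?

Trihybrid cross: WwFfMm × WwFfMm
Each trait segregates independently with a 3:1 phenotypic ratio, so each gene contributes 3/4 (dominant) or 1/4 (recessive).
Target: widow's-peak (hairline shape), attached (earlobe attachment), absent (mid-digital hair)
Probability = product of independent per-trait probabilities
= 3/4 × 1/4 × 1/4 = 3/64
Expected count = 3/64 × 896 = 42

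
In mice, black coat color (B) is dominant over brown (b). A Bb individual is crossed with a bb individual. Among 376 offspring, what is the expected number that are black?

Punnett square for Bb × bb:
Offspring genotypes: 2 Bb, 2 bb
black: 2, brown: 2
black: 2 out of 4 → fraction 1/2
Expected count = 1/2 × 376 = 188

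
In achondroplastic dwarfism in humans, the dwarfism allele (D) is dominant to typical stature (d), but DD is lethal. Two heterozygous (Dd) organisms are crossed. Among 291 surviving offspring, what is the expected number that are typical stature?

Cross: Dd × Dd
Punnett square offspring (before lethality): 1 DD, 2 Dd, 1 dd
The DD genotype is lethal (embryos die); surviving offspring: 2 Dd, 1 dd
typical stature: 1 out of 3 → fraction 1/3
Expected count = 1/3 × 291 = 97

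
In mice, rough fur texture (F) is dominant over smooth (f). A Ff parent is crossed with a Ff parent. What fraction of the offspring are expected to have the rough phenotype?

Punnett square for Ff × Ff:
Offspring genotypes: 1 FF, 2 Ff, 1 ff
Total offspring: 4
Count with target: 3
Probability: 3/4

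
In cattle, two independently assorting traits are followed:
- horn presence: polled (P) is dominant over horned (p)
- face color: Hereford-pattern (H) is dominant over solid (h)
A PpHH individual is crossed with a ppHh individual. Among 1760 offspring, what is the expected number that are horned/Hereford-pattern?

Dihybrid cross PpHH × ppHh — consider each gene separately:
horn presence: Pp × pp → 2 Pp, 2 pp → 2 P_ : 2 pp (out of 4)
face color: HH × Hh → 2 HH, 2 Hh → 4 H_ (out of 4)
Combine (counts out of 4 × 4 = 16): polled/Hereford-pattern (P_H_) = 2×4 = 8; horned/Hereford-pattern (ppH_) = 2×4 = 8
Phenotype counts (out of 16): 8 polled/Hereford-pattern, 8 horned/Hereford-pattern
horned/Hereford-pattern: 8 out of 16 → fraction 1/2
Expected count = 1/2 × 1760 = 880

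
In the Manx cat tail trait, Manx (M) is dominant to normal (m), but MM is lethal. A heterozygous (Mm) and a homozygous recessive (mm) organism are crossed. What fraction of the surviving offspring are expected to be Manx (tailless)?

Cross: Mm × mm
Punnett square offspring (before lethality): 2 Mm, 2 mm
No MM offspring are produced in this cross.
Manx (tailless): 2 out of 4
Probability: 2/4 = 1/2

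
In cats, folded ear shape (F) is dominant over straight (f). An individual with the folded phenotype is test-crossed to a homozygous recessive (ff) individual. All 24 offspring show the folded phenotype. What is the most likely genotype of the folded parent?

Test cross: ? × ff
All offspring are folded.
If the unknown parent were heterozygous (Ff), about half of 24 offspring would be straight; none are. The unknown parent is most likely homozygous dominant (FF).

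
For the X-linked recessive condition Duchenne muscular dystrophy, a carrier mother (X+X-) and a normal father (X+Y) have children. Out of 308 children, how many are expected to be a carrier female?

Cross: X+X- × X+Y
Offspring: 1 X+X+, 1 X+Y, 1 X+X-, 1 X-Y
Probability of a carrier female: 1/4
Expected count = 1/4 × 308 = 77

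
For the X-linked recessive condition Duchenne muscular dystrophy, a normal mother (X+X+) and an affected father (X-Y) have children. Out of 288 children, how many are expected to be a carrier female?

Cross: X+X+ × X-Y
Offspring: 2 X+X-, 2 X+Y
Probability of a carrier female: 2/4 = 1/2
Expected count = 1/2 × 288 = 144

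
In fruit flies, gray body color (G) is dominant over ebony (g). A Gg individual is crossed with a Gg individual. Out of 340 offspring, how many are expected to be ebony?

Punnett square for Gg × Gg:
Offspring genotypes: 1 GG, 2 Gg, 1 gg
gray: 3, ebony: 1
ebony: 1 out of 4 → fraction 1/4
Expected count = 1/4 × 340 = 85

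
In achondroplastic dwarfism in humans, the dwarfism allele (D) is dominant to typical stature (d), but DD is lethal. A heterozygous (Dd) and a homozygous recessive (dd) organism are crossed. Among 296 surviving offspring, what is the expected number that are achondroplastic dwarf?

Cross: Dd × dd
Punnett square offspring (before lethality): 2 Dd, 2 dd
No DD offspring are produced in this cross.
achondroplastic dwarf: 2 out of 4 → fraction 1/2
Expected count = 1/2 × 296 = 148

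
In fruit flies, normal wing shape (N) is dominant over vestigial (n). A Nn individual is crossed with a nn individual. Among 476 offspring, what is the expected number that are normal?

Punnett square for Nn × nn:
Offspring genotypes: 2 Nn, 2 nn
normal: 2, vestigial: 2
normal: 2 out of 4 → fraction 1/2
Expected count = 1/2 × 476 = 238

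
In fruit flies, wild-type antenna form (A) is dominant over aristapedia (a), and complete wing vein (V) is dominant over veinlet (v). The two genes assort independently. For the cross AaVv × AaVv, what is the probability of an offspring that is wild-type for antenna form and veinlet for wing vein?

Dihybrid cross AaVv × AaVv — consider each gene separately:
antenna form: Aa × Aa → 1 AA, 2 Aa, 1 aa → 3 A_ : 1 aa (out of 4)
wing vein: Vv × Vv → 1 VV, 2 Vv, 1 vv → 3 V_ : 1 vv (out of 4)
Looking for: wild-type (A_) and veinlet (vv)
P(wild-type) = 3/4, P(veinlet) = 1/4
P(both) = 3/4 × 1/4 = 3/16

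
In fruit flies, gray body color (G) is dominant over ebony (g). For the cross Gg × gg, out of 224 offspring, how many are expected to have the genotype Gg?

Punnett square for Gg × gg:
Offspring genotypes: 2 Gg, 2 gg
Total offspring: 4
Count with target: 2
Probability: 2/4 = 1/2
Expected count = 1/2 × 224 = 112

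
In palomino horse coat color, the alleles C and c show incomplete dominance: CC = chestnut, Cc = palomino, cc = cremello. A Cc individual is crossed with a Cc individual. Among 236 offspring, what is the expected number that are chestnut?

Punnett square for Cc × Cc:
Offspring genotypes: 1 CC, 2 Cc, 1 cc
Phenotype counts: 1 chestnut, 2 palomino, 1 cremello
chestnut: 1 out of 4 → fraction 1/4
Expected count = 1/4 × 236 = 59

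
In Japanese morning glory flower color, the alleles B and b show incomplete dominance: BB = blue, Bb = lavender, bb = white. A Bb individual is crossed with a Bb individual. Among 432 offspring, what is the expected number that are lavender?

Punnett square for Bb × Bb:
Offspring genotypes: 1 BB, 2 Bb, 1 bb
Phenotype counts: 1 blue, 2 lavender, 1 white
lavender: 2 out of 4 → fraction 1/2
Expected count = 1/2 × 432 = 216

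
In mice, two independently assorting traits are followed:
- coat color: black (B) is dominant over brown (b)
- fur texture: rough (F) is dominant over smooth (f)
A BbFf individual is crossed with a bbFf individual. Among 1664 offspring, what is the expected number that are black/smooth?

Dihybrid cross BbFf × bbFf — consider each gene separately:
coat color: Bb × bb → 2 Bb, 2 bb → 2 B_ : 2 bb (out of 4)
fur texture: Ff × Ff → 1 FF, 2 Ff, 1 ff → 3 F_ : 1 ff (out of 4)
Combine (counts out of 4 × 4 = 16): black/rough (B_F_) = 2×3 = 6; black/smooth (B_ff) = 2×1 = 2; brown/rough (bbF_) = 2×3 = 6; brown/smooth (bbff) = 2×1 = 2
Phenotype counts (out of 16): 6 black/rough, 2 black/smooth, 6 brown/rough, 2 brown/smooth
black/smooth: 2 out of 16 → fraction 1/8
Expected count = 1/8 × 1664 = 208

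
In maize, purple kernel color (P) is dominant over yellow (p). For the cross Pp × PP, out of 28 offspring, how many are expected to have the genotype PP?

Punnett square for Pp × PP:
Offspring genotypes: 2 PP, 2 Pp
Total offspring: 4
Count with target: 2
Probability: 2/4 = 1/2
Expected count = 1/2 × 28 = 14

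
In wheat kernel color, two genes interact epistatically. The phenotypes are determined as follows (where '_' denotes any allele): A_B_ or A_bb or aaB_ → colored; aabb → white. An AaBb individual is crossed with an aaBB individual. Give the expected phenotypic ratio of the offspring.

Cross: AaBb × aaBB — consider each gene separately:
A gene: Aa × aa → 2 Aa, 2 aa → 2 A_ : 2 aa (out of 4)
B gene: Bb × BB → 2 BB, 2 Bb → 4 B_ (out of 4)
Genotype classes (out of 4 × 4 = 16): A_B_ = 2×4 = 8; aaB_ = 2×4 = 8
Apply the phenotype rules: A_B_ (8) + aaB_ (8) → colored
Phenotype counts (out of 16): 16 colored
Ratio: all colored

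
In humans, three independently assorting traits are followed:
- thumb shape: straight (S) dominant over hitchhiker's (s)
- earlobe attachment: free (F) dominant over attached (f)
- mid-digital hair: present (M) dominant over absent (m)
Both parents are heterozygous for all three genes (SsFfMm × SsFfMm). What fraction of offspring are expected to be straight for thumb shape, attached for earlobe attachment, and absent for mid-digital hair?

Trihybrid cross: SsFfMm × SsFfMm
Each trait segregates independently with a 3:1 phenotypic ratio, so each gene contributes 3/4 (dominant) or 1/4 (recessive).
Target: straight (thumb shape), attached (earlobe attachment), absent (mid-digital hair)
Probability = product of independent per-trait probabilities
= 3/4 × 1/4 × 1/4 = 3/64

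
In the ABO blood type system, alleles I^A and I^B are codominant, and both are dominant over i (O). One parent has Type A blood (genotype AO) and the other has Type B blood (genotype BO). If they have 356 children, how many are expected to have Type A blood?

Cross: AO × BO
Possible offspring genotypes: 1 AB, 1 AO, 1 BO, 1 OO
Blood type counts: 1 Type AB, 1 Type A, 1 Type B, 1 Type O
Probability of Type A: 1/4
Expected count = 1/4 × 356 = 89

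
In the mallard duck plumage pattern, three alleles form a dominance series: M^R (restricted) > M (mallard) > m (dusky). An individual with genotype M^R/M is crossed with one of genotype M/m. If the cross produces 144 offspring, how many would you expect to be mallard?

Cross: M^R/M × M/m
Allele dominance: M^R > M > m
Offspring genotypes: 1 M^R/M, 1 M^R/m, 1 M/M, 1 M/m
Phenotype counts: 2 restricted, 2 mallard
mallard: 2 out of 4 → fraction 1/2
Expected count = 1/2 × 144 = 72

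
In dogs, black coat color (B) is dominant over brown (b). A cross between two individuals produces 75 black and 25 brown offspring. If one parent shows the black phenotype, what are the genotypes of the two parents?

Observed offspring: 75 black, 25 brown
The observed ratio simplifies to 3:1. Brown (bb) offspring appear, so each parent must contribute one b allele. The parent stated to show black carries B, so it is Bb. The other parent is then either Bb or bb: Bb × bb would give a 1:1 split, whereas Bb × Bb gives 3:1 — matching the data. So both parents are heterozygous (Bb × Bb).
Parent genotypes: Bb × Bb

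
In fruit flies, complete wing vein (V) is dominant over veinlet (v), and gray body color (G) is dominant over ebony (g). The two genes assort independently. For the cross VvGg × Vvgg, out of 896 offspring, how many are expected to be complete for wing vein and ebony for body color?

Dihybrid cross VvGg × Vvgg — consider each gene separately:
wing vein: Vv × Vv → 1 VV, 2 Vv, 1 vv → 3 V_ : 1 vv (out of 4)
body color: Gg × gg → 2 Gg, 2 gg → 2 G_ : 2 gg (out of 4)
Looking for: complete (V_) and ebony (gg)
P(complete) = 3/4, P(ebony) = 2/4
P(both) = 3/4 × 2/4 = 6/16 = 3/8
Expected count = 3/8 × 896 = 336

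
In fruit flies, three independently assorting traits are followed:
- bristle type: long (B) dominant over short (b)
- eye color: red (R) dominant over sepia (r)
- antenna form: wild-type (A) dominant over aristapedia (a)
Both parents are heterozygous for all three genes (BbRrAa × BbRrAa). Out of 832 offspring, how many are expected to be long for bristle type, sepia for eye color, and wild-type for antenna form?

Trihybrid cross: BbRrAa × BbRrAa
Each trait segregates independently with a 3:1 phenotypic ratio, so each gene contributes 3/4 (dominant) or 1/4 (recessive).
Target: long (bristle type), sepia (eye color), wild-type (antenna form)
Probability = product of independent per-trait probabilities
= 3/4 × 1/4 × 3/4 = 9/64
Expected count = 9/64 × 832 = 117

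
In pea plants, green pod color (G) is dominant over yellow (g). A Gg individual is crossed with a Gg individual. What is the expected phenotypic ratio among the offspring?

Punnett square for Gg × Gg:
Offspring genotypes: 1 GG, 2 Gg, 1 gg
green: 3, yellow: 1
Ratio: 3:1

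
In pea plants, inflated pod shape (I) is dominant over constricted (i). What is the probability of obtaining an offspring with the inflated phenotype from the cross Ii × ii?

Punnett square for Ii × ii:
Offspring genotypes: 2 Ii, 2 ii
Total offspring: 4
Count with target: 2
Probability: 2/4 = 1/2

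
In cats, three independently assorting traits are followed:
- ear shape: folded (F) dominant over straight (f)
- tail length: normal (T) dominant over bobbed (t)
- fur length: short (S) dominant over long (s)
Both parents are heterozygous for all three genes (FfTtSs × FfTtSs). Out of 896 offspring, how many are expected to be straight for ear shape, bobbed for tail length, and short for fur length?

Trihybrid cross: FfTtSs × FfTtSs
Each trait segregates independently with a 3:1 phenotypic ratio, so each gene contributes 3/4 (dominant) or 1/4 (recessive).
Target: straight (ear shape), bobbed (tail length), short (fur length)
Probability = product of independent per-trait probabilities
= 1/4 × 1/4 × 3/4 = 3/64
Expected count = 3/64 × 896 = 42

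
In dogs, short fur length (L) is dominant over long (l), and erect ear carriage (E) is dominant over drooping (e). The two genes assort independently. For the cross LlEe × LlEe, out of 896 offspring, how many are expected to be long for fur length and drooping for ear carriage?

Dihybrid cross LlEe × LlEe — consider each gene separately:
fur length: Ll × Ll → 1 LL, 2 Ll, 1 ll → 3 L_ : 1 ll (out of 4)
ear carriage: Ee × Ee → 1 EE, 2 Ee, 1 ee → 3 E_ : 1 ee (out of 4)
Looking for: long (ll) and drooping (ee)
P(long) = 1/4, P(drooping) = 1/4
P(both) = 1/4 × 1/4 = 1/16
Expected count = 1/16 × 896 = 56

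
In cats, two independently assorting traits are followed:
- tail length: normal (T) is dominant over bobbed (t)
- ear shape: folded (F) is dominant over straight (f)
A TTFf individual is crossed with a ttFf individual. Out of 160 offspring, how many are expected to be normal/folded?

Dihybrid cross TTFf × ttFf — consider each gene separately:
tail length: TT × tt → 4 Tt → 4 T_ (out of 4)
ear shape: Ff × Ff → 1 FF, 2 Ff, 1 ff → 3 F_ : 1 ff (out of 4)
Combine (counts out of 4 × 4 = 16): normal/folded (T_F_) = 4×3 = 12; normal/straight (T_ff) = 4×1 = 4
Phenotype counts (out of 16): 12 normal/folded, 4 normal/straight
normal/folded: 12 out of 16 → fraction 3/4
Expected count = 3/4 × 160 = 120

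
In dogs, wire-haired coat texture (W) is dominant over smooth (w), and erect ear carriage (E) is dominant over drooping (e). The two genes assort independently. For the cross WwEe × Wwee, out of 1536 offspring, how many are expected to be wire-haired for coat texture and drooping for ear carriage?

Dihybrid cross WwEe × Wwee — consider each gene separately:
coat texture: Ww × Ww → 1 WW, 2 Ww, 1 ww → 3 W_ : 1 ww (out of 4)
ear carriage: Ee × ee → 2 Ee, 2 ee → 2 E_ : 2 ee (out of 4)
Looking for: wire-haired (W_) and drooping (ee)
P(wire-haired) = 3/4, P(drooping) = 2/4
P(both) = 3/4 × 2/4 = 6/16 = 3/8
Expected count = 3/8 × 1536 = 576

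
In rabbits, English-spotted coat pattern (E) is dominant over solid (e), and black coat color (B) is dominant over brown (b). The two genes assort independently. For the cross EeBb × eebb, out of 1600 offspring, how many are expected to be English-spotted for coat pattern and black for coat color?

Dihybrid cross EeBb × eebb — consider each gene separately:
coat pattern: Ee × ee → 2 Ee, 2 ee → 2 E_ : 2 ee (out of 4)
coat color: Bb × bb → 2 Bb, 2 bb → 2 B_ : 2 bb (out of 4)
Looking for: English-spotted (E_) and black (B_)
P(English-spotted) = 2/4, P(black) = 2/4
P(both) = 2/4 × 2/4 = 4/16 = 1/4
Expected count = 1/4 × 1600 = 400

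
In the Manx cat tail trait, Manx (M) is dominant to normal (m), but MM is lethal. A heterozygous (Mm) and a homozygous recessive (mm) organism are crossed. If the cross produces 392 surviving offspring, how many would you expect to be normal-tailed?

Cross: Mm × mm
Punnett square offspring (before lethality): 2 Mm, 2 mm
No MM offspring are produced in this cross.
normal-tailed: 2 out of 4 → fraction 1/2
Expected count = 1/2 × 392 = 196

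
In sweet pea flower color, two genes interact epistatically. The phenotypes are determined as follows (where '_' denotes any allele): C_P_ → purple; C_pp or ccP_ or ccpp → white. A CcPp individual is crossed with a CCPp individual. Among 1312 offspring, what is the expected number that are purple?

Cross: CcPp × CCPp — consider each gene separately:
C gene: Cc × CC → 2 CC, 2 Cc → 4 C_ (out of 4)
P gene: Pp × Pp → 1 PP, 2 Pp, 1 pp → 3 P_ : 1 pp (out of 4)
Genotype classes (out of 4 × 4 = 16): C_P_ = 4×3 = 12; C_pp = 4×1 = 4
Apply the phenotype rules: C_P_ (12) → purple; C_pp (4) → white
Phenotype counts (out of 16): 12 purple, 4 white
purple: 12 out of 16 → fraction 3/4
Expected count = 3/4 × 1312 = 984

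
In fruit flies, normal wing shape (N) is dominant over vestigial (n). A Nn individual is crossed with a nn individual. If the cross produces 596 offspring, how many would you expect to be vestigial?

Punnett square for Nn × nn:
Offspring genotypes: 2 Nn, 2 nn
normal: 2, vestigial: 2
vestigial: 2 out of 4 → fraction 1/2
Expected count = 1/2 × 596 = 298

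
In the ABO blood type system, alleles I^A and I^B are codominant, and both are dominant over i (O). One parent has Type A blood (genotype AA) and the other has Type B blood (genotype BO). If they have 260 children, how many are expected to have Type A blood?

Cross: AA × BO
Possible offspring genotypes: 2 AB, 2 AO
Blood type counts: 2 Type AB, 2 Type A
Probability of Type A: 2/4 = 1/2
Expected count = 1/2 × 260 = 130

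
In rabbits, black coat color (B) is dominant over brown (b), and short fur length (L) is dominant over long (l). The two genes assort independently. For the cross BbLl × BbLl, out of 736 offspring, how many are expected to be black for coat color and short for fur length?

Dihybrid cross BbLl × BbLl — consider each gene separately:
coat color: Bb × Bb → 1 BB, 2 Bb, 1 bb → 3 B_ : 1 bb (out of 4)
fur length: Ll × Ll → 1 LL, 2 Ll, 1 ll → 3 L_ : 1 ll (out of 4)
Looking for: black (B_) and short (L_)
P(black) = 3/4, P(short) = 3/4
P(both) = 3/4 × 3/4 = 9/16
Expected count = 9/16 × 736 = 414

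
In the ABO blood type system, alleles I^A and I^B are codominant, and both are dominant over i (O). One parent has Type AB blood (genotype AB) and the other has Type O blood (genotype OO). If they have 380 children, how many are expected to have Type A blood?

Cross: AB × OO
Possible offspring genotypes: 2 AO, 2 BO
Blood type counts: 2 Type A, 2 Type B
Probability of Type A: 2/4 = 1/2
Expected count = 1/2 × 380 = 190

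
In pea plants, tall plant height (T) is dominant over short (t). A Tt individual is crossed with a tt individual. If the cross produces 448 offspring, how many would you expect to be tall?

Punnett square for Tt × tt:
Offspring genotypes: 2 Tt, 2 tt
tall: 2, short: 2
tall: 2 out of 4 → fraction 1/2
Expected count = 1/2 × 448 = 224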